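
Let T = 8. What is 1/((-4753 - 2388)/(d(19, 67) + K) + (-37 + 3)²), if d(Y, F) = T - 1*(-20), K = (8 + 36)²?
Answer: 1964/2263243 ≈ 0.00086778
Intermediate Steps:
K = 1936 (K = 44² = 1936)
d(Y, F) = 28 (d(Y, F) = 8 - 1*(-20) = 8 + 20 = 28)
1/((-4753 - 2388)/(d(19, 67) + K) + (-37 + 3)²) = 1/((-4753 - 2388)/(28 + 1936) + (-37 + 3)²) = 1/(-7141/1964 + (-34)²) = 1/(-7141*1/1964 + 1156) = 1/(-7141/1964 + 1156) = 1/(2263243/1964) = 1964/2263243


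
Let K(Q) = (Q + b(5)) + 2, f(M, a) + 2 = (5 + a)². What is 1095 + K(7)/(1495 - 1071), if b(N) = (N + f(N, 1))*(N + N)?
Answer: 464679/424 ≈ 1095.9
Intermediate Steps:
f(M, a) = -2 + (5 + a)²
b(N) = 2*N*(34 + N) (b(N) = (N + (-2 + (5 + 1)²))*(N + N) = (N + (-2 + 6²))*(2*N) = (N + (-2 + 36))*(2*N) = (N + 34)*(2*N) = (34 + N)*(2*N) = 2*N*(34 + N))
K(Q) = 392 + Q (K(Q) = (Q + 2*5*(34 + 5)) + 2 = (Q + 2*5*39) + 2 = (Q + 390) + 2 = (390 + Q) + 2 = 392 + Q)
1095 + K(7)/(1495 - 1071) = 1095 + (392 + 7)/(1495 - 1071) = 1095 + 399/424 = 464679/424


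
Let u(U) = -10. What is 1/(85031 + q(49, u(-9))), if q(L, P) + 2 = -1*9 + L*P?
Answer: 1/84530 ≈ 1.1830e-5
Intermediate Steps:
q(L, P) = -11 + L*P (q(L, P) = -2 + (-1*9 + L*P) = -2 + (-9 + L*P) = -11 + L*P)
1/(85031 + q(49, u(-9))) = 1/(85031 + (-11 + 49*(-10))) = 1/(85031 + (-11 - 490)) = 1/(85031 - 501) = 1/84530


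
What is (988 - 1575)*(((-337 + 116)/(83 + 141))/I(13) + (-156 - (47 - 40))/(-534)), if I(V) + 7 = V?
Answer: -9886841/119616 ≈ -82.655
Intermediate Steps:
I(V) = -7 + V
(988 - 1575)*(((-337 + 116)/(83 + 141))/I(13) + (-156 - (47 - 40))/(-534)) = (988 - 1575)*(((-337 + 116)/(83 + 141))/(-7 + 13) + (-156 - (47 - 40))/(-534)) = -587*(-221/224/6 + (-156 - 1*7)*(-1/534)) = -587*(-221*1/224*(⅙) + (-156 - 7)*(-1/534)) = -587*(-221/224*⅙ - 163*(-1/534)) = -587*(-221/1344 + 163/534) = -587*16843/119616 = -9886841/119616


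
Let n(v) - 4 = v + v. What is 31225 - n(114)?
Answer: 30993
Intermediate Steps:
n(v) = 4 + 2*v (n(v) = 4 + (v + v) = 4 + 2*v)
31225 - n(114) = 31225 - (4 + 2*114) = 31225 - (4 + 228) = 31225 - 1*232 = 31225 - 232 = 30993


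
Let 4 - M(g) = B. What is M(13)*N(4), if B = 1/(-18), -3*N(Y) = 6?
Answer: -73/9 ≈ -8.1111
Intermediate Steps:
N(Y) = -2 (N(Y) = -1/3*6 = -2)
B = -1/18 ≈ -0.055556
M(g) = 73/18 (M(g) = 4 - 1*(-1/18) = 4 + 1/18 = 73/18)
M(13)*N(4) = (73/18)*(-2) = -73/9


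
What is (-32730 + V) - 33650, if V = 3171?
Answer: -63209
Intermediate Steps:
(-32730 + V) - 33650 = (-32730 + 3171) - 33650 = -29559 - 33650 = -63209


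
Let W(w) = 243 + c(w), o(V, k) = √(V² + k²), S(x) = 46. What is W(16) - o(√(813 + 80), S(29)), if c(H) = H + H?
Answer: 275 - √3009 ≈ 220.15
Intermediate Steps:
c(H) = 2*H
W(w) = 243 + 2*w
W(16) - o(√(813 + 80), S(29)) = (243 + 2*16) - √((√(813 + 80))² + 46²) = (243 + 32) - √((√893)² + 2116) = 275 - √(893 + 2116) = 275 - √3009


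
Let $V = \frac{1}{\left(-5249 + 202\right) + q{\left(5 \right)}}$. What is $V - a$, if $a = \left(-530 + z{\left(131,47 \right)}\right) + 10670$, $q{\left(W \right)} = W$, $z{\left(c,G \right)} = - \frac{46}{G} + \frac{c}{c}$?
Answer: $- \frac{2402921449}{236974} \approx -10140.0$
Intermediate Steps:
$z{\left(c,G \right)} = 1 - \frac{46}{G}$ ($z{\left(c,G \right)} = - \frac{46}{G} + 1 = 1 - \frac{46}{G}$)
$a = \frac{476581}{47}$ ($a = \left(-530 + \frac{-46 + 47}{47}\right) + 10670 = \left(-530 + \frac{1}{47} \cdot 1\right) + 10670 = \left(-530 + \frac{1}{47}\right) + 10670 = - \frac{24909}{47} + 10670 = \frac{476581}{47} \approx 10140.0$)
$V = - \frac{1}{5042}$ ($V = \frac{1}{\left(-5249 + 202\right) + 5} = \frac{1}{-5047 + 5} = \frac{1}{-5042} = - \frac{1}{5042} \approx -0.00019833$)
$V - a = - \frac{1}{5042} - \frac{476581}{47} = - \frac{2402921449}{236974}$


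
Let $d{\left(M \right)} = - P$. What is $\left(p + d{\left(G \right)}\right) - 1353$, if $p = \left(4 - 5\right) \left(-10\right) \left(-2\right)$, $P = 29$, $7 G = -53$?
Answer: $-1402$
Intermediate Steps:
$G = - \frac{53}{7}$ ($G = \frac{1}{7} \left(-53\right) = - \frac{53}{7} \approx -7.5714$)
$d{\left(M \right)} = -29$ ($d{\left(M \right)} = \left(-1\right) 29 = -29$)
$p = -20$ ($p = \left(4 - 5\right) \left(-10\right) \left(-2\right) = \left(-1\right) \left(-10\right) \left(-2\right) = 10 \left(-2\right) = -20$)
$\left(p + d{\left(G \right)}\right) - 1353 = \left(-20 - 29\right) - 1353 = -49 - 1353 = -1402$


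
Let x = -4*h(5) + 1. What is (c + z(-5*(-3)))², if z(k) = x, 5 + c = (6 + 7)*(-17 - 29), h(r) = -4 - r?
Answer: 320356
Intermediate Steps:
x = 37 (x = -4*(-4 - 1*5) + 1 = -4*(-4 - 5) + 1 = -4*(-9) + 1 = 36 + 1 = 37)
c = -603 (c = -5 + (6 + 7)*(-17 - 29) = -5 + 13*(-46) = -5 - 598 = -603)
z(k) = 37
(c + z(-5*(-3)))² = (-603 + 37)² = (-566)² = 320356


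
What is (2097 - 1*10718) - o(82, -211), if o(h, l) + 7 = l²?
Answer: -53135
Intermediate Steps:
o(h, l) = -7 + l²
(2097 - 1*10718) - o(82, -211) = (2097 - 1*10718) - (-7 + (-211)²) = (2097 - 10718) - (-7 + 44521) = -8621 - 1*44514 = -8621 - 44514 = -53135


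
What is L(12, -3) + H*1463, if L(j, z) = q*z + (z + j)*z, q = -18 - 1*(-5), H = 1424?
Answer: 2083324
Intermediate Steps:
q = -13 (q = -18 + 5 = -13)
L(j, z) = -13*z + z*(j + z) (L(j, z) = -13*z + (z + j)*z = -13*z + (j + z)*z = -13*z + z*(j + z))
L(12, -3) + H*1463 = -3*(-13 + 12 - 3) + 1424*1463 = -3*(-4) + 2083312 = 12 + 2083312 = 2083324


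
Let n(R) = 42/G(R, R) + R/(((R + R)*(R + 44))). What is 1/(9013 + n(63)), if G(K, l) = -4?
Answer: 107/963268 ≈ 0.00011108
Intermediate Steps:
n(R) = -21/2 + 1/(2*(44 + R)) (n(R) = 42/(-4) + R/(((R + R)*(R + 44))) = 42*(-¼) + R/(((2*R)*(44 + R))) = -21/2 + R/((2*R*(44 + R))) = -21/2 + R*(1/(2*R*(44 + R))) = -21/2 + 1/(2*(44 + R)))
1/(9013 + n(63)) = 1/(9013 + (-923 - 21*63)/(2*(44 + 63))) = 1/(9013 + (½)*(-923 - 1323)/107) = 1/(9013 + (½)*(1/107)*(-2246)) = 1/(9013 - 1123/107) = 1/(963268/107) = 107/963268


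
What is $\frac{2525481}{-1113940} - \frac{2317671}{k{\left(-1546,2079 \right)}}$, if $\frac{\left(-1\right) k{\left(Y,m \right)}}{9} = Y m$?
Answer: $- \frac{4202047531657}{1790176213980} \approx -2.3473$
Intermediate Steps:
$k{\left(Y,m \right)} = - 9 Y m$
$\frac{2525481}{-1113940} - \frac{2317671}{k{\left(-1546,2079 \right)}} = \frac{2525481}{-1113940} - \frac{2317671}{\left(-9\right) \left(-1546\right) 2079} = 2525481 \left(- \frac{1}{1113940}\right) - \frac{2317671}{28927206} = - \frac{2525481}{1113940} - \frac{257519}{3214134} = - \frac{4202047531657}{1790176213980}$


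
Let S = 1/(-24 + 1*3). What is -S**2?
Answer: -1/441 ≈ -0.0022676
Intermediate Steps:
S = -1/21 (S = 1/(-24 + 3) = 1/(-21) = -1/21 ≈ -0.047619)
-S**2 = -(-1/21)**2 = -1*1/441 = -1/441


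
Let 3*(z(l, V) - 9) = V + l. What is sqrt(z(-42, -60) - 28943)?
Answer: 2*I*sqrt(7242) ≈ 170.2*I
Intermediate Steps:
z(l, V) = 9 + V/3 + l/3 (z(l, V) = 9 + (V + l)/3 = 9 + (V/3 + l/3) = 9 + V/3 + l/3)
sqrt(z(-42, -60) - 28943) = sqrt((9 + (1/3)*(-60) + (1/3)*(-42)) - 28943) = sqrt((9 - 20 - 14) - 28943) = sqrt(-25 - 28943) = sqrt(-28968) = 2*I*sqrt(7242)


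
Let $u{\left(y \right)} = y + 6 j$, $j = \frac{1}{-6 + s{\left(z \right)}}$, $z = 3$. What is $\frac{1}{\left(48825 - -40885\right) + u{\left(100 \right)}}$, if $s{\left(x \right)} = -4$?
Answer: $\frac{5}{449047} \approx 1.1135 \cdot 10^{-5}$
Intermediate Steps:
$j = - \frac{1}{10}$ ($j = \frac{1}{-6 - 4} = \frac{1}{-10} = - \frac{1}{10} \approx -0.1$)
$u{\left(y \right)} = - \frac{3}{5} + y$ ($u{\left(y \right)} = y + 6 \left(- \frac{1}{10}\right) = y - \frac{3}{5} = - \frac{3}{5} + y$)
$\frac{1}{\left(48825 - -40885\right) + u{\left(100 \right)}} = \frac{1}{\left(48825 - -40885\right) + \left(- \frac{3}{5} + 100\right)} = \frac{1}{\left(48825 + 40885\right) + \frac{497}{5}} = \frac{1}{89710 + \frac{497}{5}} = \frac{1}{\frac{449047}{5}} = \frac{5}{449047}$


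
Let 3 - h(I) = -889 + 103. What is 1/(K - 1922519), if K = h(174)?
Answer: -1/1921730 ≈ -5.2036e-7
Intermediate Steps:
h(I) = 789 (h(I) = 3 - (-889 + 103) = 3 - 1*(-786) = 3 + 786 = 789)
K = 789
1/(K - 1922519) = 1/(789 - 1922519) = 1/(-1921730) = -1/1921730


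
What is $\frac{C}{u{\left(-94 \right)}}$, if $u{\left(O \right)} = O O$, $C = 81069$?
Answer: $\frac{81069}{8836} \approx 9.1749$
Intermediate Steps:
$u{\left(O \right)} = O^{2}$
$\frac{C}{u{\left(-94 \right)}} = \frac{81069}{\left(-94\right)^{2}} = \frac{81069}{8836}$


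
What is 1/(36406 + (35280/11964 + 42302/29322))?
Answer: 14617017/532211311789 ≈ 2.7465e-5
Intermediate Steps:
1/(36406 + (35280/11964 + 42302/29322)) = 1/(36406 + (35280*(1/11964) + 42302*(1/29322))) = 1/(36406 + (2940/997 + 21151/14661)) = 1/(36406 + 64190887/14617017) = 1/(532211311789/14617017) = 14617017/532211311789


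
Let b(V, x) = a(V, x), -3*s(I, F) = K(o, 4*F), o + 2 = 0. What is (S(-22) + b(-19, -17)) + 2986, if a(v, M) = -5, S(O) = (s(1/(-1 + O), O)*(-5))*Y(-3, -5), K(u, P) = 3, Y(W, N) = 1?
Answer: 2986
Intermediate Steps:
o = -2 (o = -2 + 0 = -2)
s(I, F) = -1 (s(I, F) = -⅓*3 = -1)
S(O) = 5 (S(O) = -1*(-5)*1 = 5*1 = 5)
b(V, x) = -5
(S(-22) + b(-19, -17)) + 2986 = (5 - 5) + 2986 = 0 + 2986 = 2986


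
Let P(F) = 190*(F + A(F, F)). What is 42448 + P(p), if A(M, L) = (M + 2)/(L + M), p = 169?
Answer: 12616547/169 ≈ 74654.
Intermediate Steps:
A(M, L) = (2 + M)/(L + M)
P(F) = 190*F + 95*(2 + F)/F (P(F) = 190*(F + (2 + F)/(F + F)) = 190*(F + (2 + F)/((2*F))) = 190*(F + (1/(2*F))*(2 + F)) = 190*(F + (2 + F)/(2*F)) = 190*F + 95*(2 + F)/F)
42448 + P(p) = 42448 + (95 + 190*169 + 190/169) = 42448 + (95 + 32110 + 190*(1/169)) = 42448 + (95 + 32110 + 190/169) = 42448 + 5442835/169 = 12616547/169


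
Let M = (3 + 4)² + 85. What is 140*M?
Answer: 18760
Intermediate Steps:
M = 134 (M = 7² + 85 = 49 + 85 = 134)
140*M = 140*134 = 18760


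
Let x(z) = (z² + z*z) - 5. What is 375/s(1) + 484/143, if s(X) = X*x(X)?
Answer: -1581/13 ≈ -121.62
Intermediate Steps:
x(z) = -5 + 2*z² (x(z) = (z² + z²) - 5 = 2*z² - 5 = -5 + 2*z²)
s(X) = X*(-5 + 2*X²)
375/s(1) + 484/143 = 375/((1*(-5 + 2*1²))) + 484/143 = 375/((1*(-5 + 2*1))) + 484*(1/143) = 375/((1*(-5 + 2))) + 44/13 = 375/((1*(-3))) + 44/13 = 375/(-3) + 44/13 = 375*(-⅓) + 44/13 = -125 + 44/13 = -1581/13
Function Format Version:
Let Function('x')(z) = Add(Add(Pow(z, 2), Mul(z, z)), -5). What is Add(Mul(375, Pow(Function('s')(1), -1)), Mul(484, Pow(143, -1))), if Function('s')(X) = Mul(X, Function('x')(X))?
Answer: Rational(-1581, 13) ≈ -121.62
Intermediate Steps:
Function('x')(z) = Add(-5, Mul(2, Pow(z, 2))) (Function('x')(z) = Add(Add(Pow(z, 2), Pow(z, 2)), -5) = Add(Mul(2, Pow(z, 2)), -5) = Add(-5, Mul(2, Pow(z, 2))))
Function('s')(X) = Mul(X, Add(-5, Mul(2, Pow(X, 2))))
Add(Mul(375, Pow(Function('s')(1), -1)), Mul(484, Pow(143, -1))) = Add(Mul(375, Pow(Mul(1, Add(-5, Mul(2, Pow(1, 2)))), -1)), Mul(484, Pow(143, -1))) = Add(Mul(375, Pow(Mul(1, Add(-5, Mul(2, 1))), -1)), Mul(484, Rational(1, 143))) = Add(Mul(375, Pow(Mul(1, Add(-5, 2)), -1)), Rational(44, 13)) = Add(Mul(375, Pow(Mul(1, -3), -1)), Rational(44, 13)) = Add(Mul(375, Pow(-3, -1)), Rational(44, 13)) = Add(Mul(375, Rational(-1, 3)), Rational(44, 13)) = Add(-125, Rational(44, 13)) = Rational(-1581, 13)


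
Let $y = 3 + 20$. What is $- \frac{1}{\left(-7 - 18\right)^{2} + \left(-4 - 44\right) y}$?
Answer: $\frac{1}{479} \approx 0.0020877$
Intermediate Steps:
$y = 23$
$- \frac{1}{\left(-7 - 18\right)^{2} + \left(-4 - 44\right) y} = - \frac{1}{\left(-7 - 18\right)^{2} + \left(-4 - 44\right) 23} = - \frac{1}{\left(-25\right)^{2} - 1104} = - \frac{1}{625 - 1104} = - \frac{1}{-479} = \left(-1\right) \left(- \frac{1}{479}\right) = \frac{1}{479}$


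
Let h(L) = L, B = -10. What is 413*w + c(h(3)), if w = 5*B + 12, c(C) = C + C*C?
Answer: -15682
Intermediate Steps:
c(C) = C + C²
w = -38 (w = 5*(-10) + 12 = -50 + 12 = -38)
413*w + c(h(3)) = 413*(-38) + 3*(1 + 3) = -15694 + 3*4 = -15694 + 12 = -15682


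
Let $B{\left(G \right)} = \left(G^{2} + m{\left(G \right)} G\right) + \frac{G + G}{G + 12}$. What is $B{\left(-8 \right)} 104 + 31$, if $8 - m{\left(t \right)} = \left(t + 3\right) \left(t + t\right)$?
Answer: $66175$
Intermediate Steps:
$m{\left(t \right)} = 8 - 2 t \left(3 + t\right)$ ($m{\left(t \right)} = 8 - \left(t + 3\right) \left(t + t\right) = 8 - \left(3 + t\right) 2 t = 8 - 2 t \left(3 + t\right)$)
$B{\left(G \right)} = G^{2} + G \left(8 - 6 G - 2 G^{2}\right) + \frac{2 G}{12 + G}$ ($B{\left(G \right)} = \left(G^{2} + \left(8 - 6 G - 2 G^{2}\right) G\right) + \frac{G + G}{G + 12} = \left(G^{2} + G \left(8 - 6 G - 2 G^{2}\right)\right) + \frac{2 G}{12 + G} = G^{2} + G \left(8 - 6 G - 2 G^{2}\right) + \frac{2 G}{12 + G}$)
$B{\left(-8 \right)} 104 + 31 = - \frac{8 \left(98 - -416 - 29 \left(-8\right)^{2} - 2 \left(-8\right)^{3}\right)}{12 - 8} \cdot 104 + 31 = - \frac{8 \left(98 + 416 - 1856 - -1024\right)}{4} \cdot 104 + 31 = \left(-8\right) \frac{1}{4} \left(98 + 416 - 1856 + 1024\right) 104 + 31 = \left(-8\right) \frac{1}{4} \left(-318\right) 104 + 31 = 636 \cdot 104 + 31 = 66144 + 31 = 66175$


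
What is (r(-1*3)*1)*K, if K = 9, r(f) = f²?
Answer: 81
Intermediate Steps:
(r(-1*3)*1)*K = ((-1*3)²*1)*9 = ((-3)²*1)*9 = (9*1)*9 = 9*9 = 81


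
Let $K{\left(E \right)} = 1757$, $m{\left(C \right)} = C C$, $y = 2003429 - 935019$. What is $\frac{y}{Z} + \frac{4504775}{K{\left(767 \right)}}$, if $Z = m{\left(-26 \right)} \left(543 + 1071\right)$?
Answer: $\frac{2458437513485}{958499724} \approx 2564.9$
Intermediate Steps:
$y = 1068410$ ($y = 2003429 - 935019 = 1068410$)
$m{\left(C \right)} = C^{2}$
$Z = 1091064$ ($Z = \left(-26\right)^{2} \left(543 + 1071\right) = 676 \cdot 1614 = 1091064$)
$\frac{y}{Z} + \frac{4504775}{K{\left(767 \right)}} = \frac{1068410}{1091064} + \frac{4504775}{1757} = 1068410 \cdot \frac{1}{1091064} + 4504775 \cdot \frac{1}{1757} = \frac{534205}{545532} + \frac{4504775}{1757} = \frac{2458437513485}{958499724}$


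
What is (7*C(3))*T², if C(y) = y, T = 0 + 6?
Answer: 756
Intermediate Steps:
T = 6
(7*C(3))*T² = (7*3)*6² = 21*36 = 756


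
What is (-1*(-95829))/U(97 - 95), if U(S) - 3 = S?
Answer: 95829/5 ≈ 19166.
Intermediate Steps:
U(S) = 3 + S
(-1*(-95829))/U(97 - 95) = (-1*(-95829))/(3 + (97 - 95)) = 95829/(3 + 2) = 95829/5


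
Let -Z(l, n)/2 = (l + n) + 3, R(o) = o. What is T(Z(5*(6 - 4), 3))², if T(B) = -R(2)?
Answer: 4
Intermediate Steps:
Z(l, n) = -6 - 2*l - 2*n (Z(l, n) = -2*((l + n) + 3) = -2*(3 + l + n) = -6 - 2*l - 2*n)
T(B) = -2 (T(B) = -1*2 = -2)
T(Z(5*(6 - 4), 3))² = (-2)² = 4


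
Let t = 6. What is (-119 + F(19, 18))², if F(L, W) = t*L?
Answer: 25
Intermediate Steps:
F(L, W) = 6*L
(-119 + F(19, 18))² = (-119 + 6*19)² = (-119 + 114)² = (-5)² = 25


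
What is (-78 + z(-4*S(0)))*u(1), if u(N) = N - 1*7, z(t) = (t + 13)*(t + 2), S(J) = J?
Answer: 312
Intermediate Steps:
z(t) = (2 + t)*(13 + t) (z(t) = (13 + t)*(2 + t) = (2 + t)*(13 + t))
u(N) = -7 + N (u(N) = N - 7 = -7 + N)
(-78 + z(-4*S(0)))*u(1) = (-78 + (26 + (-4*0)**2 + 15*(-4*0)))*(-7 + 1) = (-78 + (26 + 0**2 + 15*0))*(-6) = (-78 + (26 + 0 + 0))*(-6) = (-78 + 26)*(-6) = -52*(-6) = 312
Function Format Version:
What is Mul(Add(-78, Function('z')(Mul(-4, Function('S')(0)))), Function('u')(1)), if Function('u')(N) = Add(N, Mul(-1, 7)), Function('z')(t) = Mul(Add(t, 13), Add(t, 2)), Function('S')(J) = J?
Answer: 312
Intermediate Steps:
Function('z')(t) = Mul(Add(2, t), Add(13, t)) (Function('z')(t) = Mul(Add(13, t), Add(2, t)) = Mul(Add(2, t), Add(13, t)))
Function('u')(N) = Add(-7, N) (Function('u')(N) = Add(N, -7) = Add(-7, N))
Mul(Add(-78, Function('z')(Mul(-4, Function('S')(0)))), Function('u')(1)) = Mul(Add(-78, Add(26, Pow(Mul(-4, 0), 2), Mul(15, Mul(-4, 0)))), Add(-7, 1)) = Mul(Add(-78, Add(26, Pow(0, 2), Mul(15, 0))), -6) = Mul(Add(-78, Add(26, 0, 0)), -6) = Mul(Add(-78, 26), -6) = Mul(-52, -6) = 312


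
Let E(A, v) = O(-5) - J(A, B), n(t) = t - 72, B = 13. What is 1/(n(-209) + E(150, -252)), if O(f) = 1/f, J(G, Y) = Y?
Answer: -5/1471 ≈ -0.0033990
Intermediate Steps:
n(t) = -72 + t
E(A, v) = -66/5 (E(A, v) = 1/(-5) - 1*13 = -⅕ - 13 = -66/5)
1/(n(-209) + E(150, -252)) = 1/((-72 - 209) - 66/5) = 1/(-281 - 66/5) = 1/(-1471/5) = -5/1471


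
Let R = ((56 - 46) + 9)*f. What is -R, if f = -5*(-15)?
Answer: -1425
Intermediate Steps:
f = 75
R = 1425 (R = ((56 - 46) + 9)*75 = (10 + 9)*75 = 19*75 = 1425)
-R = -1*1425 = -1425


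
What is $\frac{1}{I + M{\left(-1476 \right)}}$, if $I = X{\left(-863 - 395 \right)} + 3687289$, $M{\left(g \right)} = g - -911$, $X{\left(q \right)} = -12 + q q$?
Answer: $\frac{1}{5269276} \approx 1.8978 \cdot 10^{-7}$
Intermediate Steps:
$X{\left(q \right)} = -12 + q^{2}$
$M{\left(g \right)} = 911 + g$ ($M{\left(g \right)} = g + 911 = 911 + g$)
$I = 5269841$ ($I = \left(-12 + \left(-863 - 395\right)^{2}\right) + 3687289 = \left(-12 + \left(-1258\right)^{2}\right) + 3687289 = \left(-12 + 1582564\right) + 3687289 = 1582552 + 3687289 = 5269841$)
$\frac{1}{I + M{\left(-1476 \right)}} = \frac{1}{5269841 + \left(911 - 1476\right)} = \frac{1}{5269841 - 565} = \frac{1}{5269276}$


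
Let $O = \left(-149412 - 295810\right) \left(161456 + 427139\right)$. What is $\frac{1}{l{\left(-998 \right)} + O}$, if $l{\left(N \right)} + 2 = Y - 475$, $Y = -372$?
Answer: $- \frac{1}{262055443939} \approx -3.816 \cdot 10^{-12}$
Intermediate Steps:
$l{\left(N \right)} = -849$ ($l{\left(N \right)} = -2 - 847 = -849$)
$O = -262055443090$ ($O = \left(-445222\right) 588595 = -262055443090$)
$\frac{1}{l{\left(-998 \right)} + O} = \frac{1}{-849 - 262055443090} = \frac{1}{-262055443939} = - \frac{1}{262055443939}$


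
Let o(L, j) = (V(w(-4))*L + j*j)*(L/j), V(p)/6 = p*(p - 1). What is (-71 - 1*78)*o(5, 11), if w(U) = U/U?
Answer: -8195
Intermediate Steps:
w(U) = 1
V(p) = 6*p*(-1 + p) (V(p) = 6*(p*(p - 1)) = 6*(p*(-1 + p)) = 6*p*(-1 + p))
o(L, j) = L*j (o(L, j) = ((6*1*(-1 + 1))*L + j*j)*(L/j) = ((6*1*0)*L + j²)*(L/j) = (0*L + j²)*(L/j) = (0 + j²)*(L/j) = j²*(L/j) = L*j)
(-71 - 1*78)*o(5, 11) = (-71 - 1*78)*(5*11) = (-71 - 78)*55 = -149*55 = -8195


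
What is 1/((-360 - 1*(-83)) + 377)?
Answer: 1/100 ≈ 0.010000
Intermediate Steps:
1/((-360 - 1*(-83)) + 377) = 1/((-360 + 83) + 377) = 1/(-277 + 377) = 1/100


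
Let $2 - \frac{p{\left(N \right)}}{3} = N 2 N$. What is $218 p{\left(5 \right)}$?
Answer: $-31392$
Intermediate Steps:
$p{\left(N \right)} = 6 - 6 N^{2}$ ($p{\left(N \right)} = 6 - 3 N 2 N = 6 - 3 \cdot 2 N N = 6 - 3 \cdot 2 N^{2} = 6 - 6 N^{2}$)
$218 p{\left(5 \right)} = 218 \left(6 - 6 \cdot 5^{2}\right) = 218 \left(6 - 150\right) = 218 \left(-144\right) = -31392$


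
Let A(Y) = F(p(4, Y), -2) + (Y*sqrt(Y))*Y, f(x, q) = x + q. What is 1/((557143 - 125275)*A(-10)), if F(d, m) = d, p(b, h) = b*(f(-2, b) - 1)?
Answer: 1/10798427472 - 25*I*sqrt(10)/10798427472 ≈ 9.2606e-11 - 7.3212e-9*I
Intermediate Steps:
f(x, q) = q + x
p(b, h) = b*(-3 + b) (p(b, h) = b*((b - 2) - 1) = b*((-2 + b) - 1) = b*(-3 + b))
A(Y) = 4 + Y**(5/2) (A(Y) = 4*(-3 + 4) + (Y*sqrt(Y))*Y = 4*1 + Y**(3/2)*Y = 4 + Y**(5/2))
1/((557143 - 125275)*A(-10)) = 1/((557143 - 125275)*(4 + (-10)**(5/2))) = 1/(431868*(4 + 100*I*sqrt(10)))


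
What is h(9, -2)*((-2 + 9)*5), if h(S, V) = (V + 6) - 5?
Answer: -35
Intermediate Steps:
h(S, V) = 1 + V (h(S, V) = (6 + V) - 5 = 1 + V)
h(9, -2)*((-2 + 9)*5) = (1 - 2)*((-2 + 9)*5) = -7*5 = -1*35 = -35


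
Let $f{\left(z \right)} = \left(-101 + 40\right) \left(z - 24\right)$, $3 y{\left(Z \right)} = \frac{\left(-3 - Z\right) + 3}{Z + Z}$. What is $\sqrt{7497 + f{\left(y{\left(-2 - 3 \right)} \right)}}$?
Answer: $\frac{\sqrt{322962}}{6} \approx 94.716$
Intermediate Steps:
$y{\left(Z \right)} = - \frac{1}{6}$ ($y{\left(Z \right)} = \frac{\left(\left(-3 - Z\right) + 3\right) \frac{1}{Z + Z}}{3} = \frac{- Z \frac{1}{2 Z}}{3} = \frac{1}{3} \left(- \frac{1}{2}\right) = - \frac{1}{6}$)
$f{\left(z \right)} = 1464 - 61 z$ ($f{\left(z \right)} = - 61 \left(-24 + z\right) = 1464 - 61 z$)
$\sqrt{7497 + f{\left(y{\left(-2 - 3 \right)} \right)}} = \sqrt{7497 + \left(1464 - - \frac{61}{6}\right)} = \sqrt{7497 + \left(1464 + \frac{61}{6}\right)} = \sqrt{7497 + \frac{8845}{6}} = \sqrt{\frac{53827}{6}} = \frac{\sqrt{322962}}{6}$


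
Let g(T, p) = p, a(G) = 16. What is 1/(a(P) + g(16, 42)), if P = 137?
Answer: 1/58 ≈ 0.017241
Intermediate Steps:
1/(a(P) + g(16, 42)) = 1/(16 + 42) = 1/58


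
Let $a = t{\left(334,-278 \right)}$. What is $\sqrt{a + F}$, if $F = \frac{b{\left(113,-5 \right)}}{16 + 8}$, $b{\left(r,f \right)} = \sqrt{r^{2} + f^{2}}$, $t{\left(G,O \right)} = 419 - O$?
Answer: $\frac{\sqrt{100368 + 6 \sqrt{12794}}}{12} \approx 26.49$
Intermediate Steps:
$a = 697$ ($a = 419 - -278 = 419 + 278 = 697$)
$b{\left(r,f \right)} = \sqrt{f^{2} + r^{2}}$
$F = \frac{\sqrt{12794}}{24}$ ($F = \frac{\sqrt{\left(-5\right)^{2} + 113^{2}}}{16 + 8} = \frac{\sqrt{25 + 12769}}{24} = \frac{\sqrt{12794}}{24} \approx 4.7129$)
$\sqrt{a + F} = \sqrt{697 + \frac{\sqrt{12794}}{24}}$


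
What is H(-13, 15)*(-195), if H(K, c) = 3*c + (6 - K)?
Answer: -12480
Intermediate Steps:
H(K, c) = 6 - K + 3*c
H(-13, 15)*(-195) = (6 - 1*(-13) + 3*15)*(-195) = (6 + 13 + 45)*(-195) = 64*(-195) = -12480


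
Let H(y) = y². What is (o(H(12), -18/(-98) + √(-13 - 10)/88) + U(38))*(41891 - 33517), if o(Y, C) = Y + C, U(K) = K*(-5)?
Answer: -18799630/49 + 4187*I*√23/44 ≈ -3.8367e+5 + 456.37*I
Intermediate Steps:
U(K) = -5*K
o(Y, C) = C + Y
(o(H(12), -18/(-98) + √(-13 - 10)/88) + U(38))*(41891 - 33517) = (((-18/(-98) + √(-13 - 10)/88) + 12²) - 5*38)*(41891 - 33517) = (((-18*(-1/98) + √(-23)*(1/88)) + 144) - 190)*8374 = (((9/49 + (I*√23)*(1/88)) + 144) - 190)*8374 = (((9/49 + I*√23/88) + 144) - 190)*8374 = ((7065/49 + I*√23/88) - 190)*8374 = (-2245/49 + I*√23/88)*8374 = -18799630/49 + 4187*I*√23/44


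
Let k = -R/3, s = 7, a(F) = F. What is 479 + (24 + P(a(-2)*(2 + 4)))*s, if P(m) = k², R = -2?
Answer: 5851/9 ≈ 650.11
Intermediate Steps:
k = ⅔ (k = -(-2)/3 = -1*(-⅔) = ⅔ ≈ 0.66667)
P(m) = 4/9 (P(m) = (⅔)² = 4/9)
479 + (24 + P(a(-2)*(2 + 4)))*s = 479 + (24 + 4/9)*7 = 479 + (220/9)*7 = 479 + 1540/9 = 5851/9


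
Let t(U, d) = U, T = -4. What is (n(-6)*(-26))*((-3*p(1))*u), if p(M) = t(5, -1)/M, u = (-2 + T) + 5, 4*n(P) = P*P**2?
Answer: 21060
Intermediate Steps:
n(P) = P**3/4 (n(P) = (P*P**2)/4 = P**3/4)
u = -1 (u = (-2 - 4) + 5 = -6 + 5 = -1)
p(M) = 5/M
(n(-6)*(-26))*((-3*p(1))*u) = (((1/4)*(-6)**3)*(-26))*(-15/1*(-1)) = (((1/4)*(-216))*(-26))*(-15*(-1)) = (-54*(-26))*(-3*5*(-1)) = 1404*(-15*(-1)) = 1404*15 = 21060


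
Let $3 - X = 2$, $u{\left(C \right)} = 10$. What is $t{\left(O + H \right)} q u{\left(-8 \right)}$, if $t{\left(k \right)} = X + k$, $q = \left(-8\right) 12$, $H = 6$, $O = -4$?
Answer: $-2880$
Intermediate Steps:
$q = -96$
$X = 1$ ($X = 3 - 2 = 1$)
$t{\left(k \right)} = 1 + k$
$t{\left(O + H \right)} q u{\left(-8 \right)} = \left(1 + \left(-4 + 6\right)\right) \left(-96\right) 10 = \left(1 + 2\right) \left(-96\right) 10 = 3 \left(-96\right) 10 = \left(-288\right) 10 = -2880$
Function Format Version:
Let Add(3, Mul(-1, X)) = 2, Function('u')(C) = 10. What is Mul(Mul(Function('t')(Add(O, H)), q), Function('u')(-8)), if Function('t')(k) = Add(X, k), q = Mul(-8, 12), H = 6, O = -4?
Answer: -2880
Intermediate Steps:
q = -96
X = 1 (X = Add(3, Mul(-1, 2)) = Add(3, -2) = 1)
Function('t')(k) = Add(1, k)
Mul(Mul(Function('t')(Add(O, H)), q), Function('u')(-8)) = Mul(Mul(Add(1, Add(-4, 6)), -96), 10) = Mul(Mul(Add(1, 2), -96), 10) = Mul(Mul(3, -96), 10) = Mul(-288, 10) = -2880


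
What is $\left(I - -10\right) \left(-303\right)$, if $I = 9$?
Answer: $-5757$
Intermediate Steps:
$\left(I - -10\right) \left(-303\right) = \left(9 - -10\right) \left(-303\right) = \left(9 + 10\right) \left(-303\right) = 19 \left(-303\right) = -5757$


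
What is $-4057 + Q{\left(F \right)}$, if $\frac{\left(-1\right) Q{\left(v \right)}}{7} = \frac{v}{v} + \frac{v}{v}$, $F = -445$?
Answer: $-4071$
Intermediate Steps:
$Q{\left(v \right)} = -14$ ($Q{\left(v \right)} = - 7 \left(\frac{v}{v} + \frac{v}{v}\right) = - 7 \left(1 + 1\right) = \left(-7\right) 2 = -14$)
$-4057 + Q{\left(F \right)} = -4057 - 14 = -4071$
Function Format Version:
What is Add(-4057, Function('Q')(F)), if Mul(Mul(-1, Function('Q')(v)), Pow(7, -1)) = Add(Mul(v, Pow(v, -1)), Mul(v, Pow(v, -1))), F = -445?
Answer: -4071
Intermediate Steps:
Function('Q')(v) = -14 (Function('Q')(v) = Mul(-7, Add(Mul(v, Pow(v, -1)), Mul(v, Pow(v, -1)))) = Mul(-7, Add(1, 1)) = Mul(-7, 2) = -14)
Add(-4057, Function('Q')(F)) = Add(-4057, -14) = -4071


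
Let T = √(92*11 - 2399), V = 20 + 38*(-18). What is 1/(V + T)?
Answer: -664/442283 - I*√1387/442283 ≈ -0.0015013 - 8.4205e-5*I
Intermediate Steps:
V = -664 (V = 20 - 684 = -664)
T = I*√1387 (T = √(1012 - 2399) = √(-1387) = I*√1387 ≈ 37.242*I)
1/(V + T) = 1/(-664 + I*√1387)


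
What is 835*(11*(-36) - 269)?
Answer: -555275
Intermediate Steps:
835*(11*(-36) - 269) = 835*(-396 - 269) = 835*(-665) = -555275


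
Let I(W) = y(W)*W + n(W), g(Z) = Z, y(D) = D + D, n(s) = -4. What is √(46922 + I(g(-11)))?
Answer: 6*√1310 ≈ 217.16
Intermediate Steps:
y(D) = 2*D
I(W) = -4 + 2*W² (I(W) = (2*W)*W - 4 = 2*W² - 4 = -4 + 2*W²)
√(46922 + I(g(-11))) = √(46922 + (-4 + 2*(-11)²)) = √(46922 + (-4 + 2*121)) = √(46922 + (-4 + 242)) = √(46922 + 238) = √47160 = 6*√1310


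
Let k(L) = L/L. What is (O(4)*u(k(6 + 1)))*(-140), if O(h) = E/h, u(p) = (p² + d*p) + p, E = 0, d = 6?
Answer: 0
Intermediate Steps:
k(L) = 1
u(p) = p² + 7*p (u(p) = (p² + 6*p) + p = p² + 7*p)
O(h) = 0 (O(h) = 0/h = 0)
(O(4)*u(k(6 + 1)))*(-140) = (0*(1*(7 + 1)))*(-140) = (0*(1*8))*(-140) = (0*8)*(-140) = 0*(-140) = 0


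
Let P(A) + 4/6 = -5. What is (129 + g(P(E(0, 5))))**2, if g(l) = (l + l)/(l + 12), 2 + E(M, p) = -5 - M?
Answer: 5841889/361 ≈ 16183.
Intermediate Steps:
E(M, p) = -7 - M (E(M, p) = -2 + (-5 - M) = -7 - M)
P(A) = -17/3 (P(A) = -2/3 - 5 = -17/3)
g(l) = 2*l/(12 + l) (g(l) = (2*l)/(12 + l) = 2*l/(12 + l))
(129 + g(P(E(0, 5))))**2 = (129 + 2*(-17/3)/(12 - 17/3))**2 = (129 + 2*(-17/3)/(19/3))**2 = (129 + 2*(-17/3)*(3/19))**2 = (129 - 34/19)**2 = (2417/19)**2 = 5841889/361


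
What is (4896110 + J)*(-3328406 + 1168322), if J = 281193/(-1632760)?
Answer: -4317020910117710547/408190 ≈ -1.0576e+13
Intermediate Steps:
J = -281193/1632760 (J = 281193*(-1/1632760) = -281193/1632760 ≈ -0.17222)
(4896110 + J)*(-3328406 + 1168322) = (4896110 - 281193/1632760)*(-3328406 + 1168322) = (7994172282407/1632760)*(-2160084) = -4317020910117710547/408190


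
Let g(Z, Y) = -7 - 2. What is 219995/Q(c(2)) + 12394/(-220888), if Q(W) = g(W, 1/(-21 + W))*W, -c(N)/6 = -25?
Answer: -2430549373/14909940 ≈ -163.02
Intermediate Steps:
c(N) = 150 (c(N) = -6*(-25) = 150)
g(Z, Y) = -9
Q(W) = -9*W
219995/Q(c(2)) + 12394/(-220888) = 219995/((-9*150)) + 12394/(-220888) = 219995/(-1350) + 12394*(-1/220888) = 219995*(-1/1350) - 6197/110444 = -43999/270 - 6197/110444 = -2430549373/14909940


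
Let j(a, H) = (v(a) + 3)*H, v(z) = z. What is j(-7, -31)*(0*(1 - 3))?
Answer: 0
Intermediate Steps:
j(a, H) = H*(3 + a) (j(a, H) = (a + 3)*H = (3 + a)*H = H*(3 + a))
j(-7, -31)*(0*(1 - 3)) = (-31*(3 - 7))*(0*(1 - 3)) = (-31*(-4))*(0*(-2)) = 124*0 = 0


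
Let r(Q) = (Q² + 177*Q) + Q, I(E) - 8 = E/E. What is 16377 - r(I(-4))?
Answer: 14694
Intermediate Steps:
I(E) = 9 (I(E) = 8 + E/E = 8 + 1 = 9)
r(Q) = Q² + 178*Q
16377 - r(I(-4)) = 16377 - 9*(178 + 9) = 16377 - 9*187 = 16377 - 1*1683 = 16377 - 1683 = 14694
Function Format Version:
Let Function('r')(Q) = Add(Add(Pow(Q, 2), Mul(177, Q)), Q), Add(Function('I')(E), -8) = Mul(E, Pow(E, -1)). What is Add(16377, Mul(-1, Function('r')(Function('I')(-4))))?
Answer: 14694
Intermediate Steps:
Function('I')(E) = 9 (Function('I')(E) = Add(8, Mul(E, Pow(E, -1))) = Add(8, 1) = 9)
Function('r')(Q) = Add(Pow(Q, 2), Mul(178, Q))
Add(16377, Mul(-1, Function('r')(Function('I')(-4)))) = Add(16377, Mul(-1, Mul(9, Add(178, 9)))) = Add(16377, Mul(-1, Mul(9, 187))) = Add(16377, Mul(-1, 1683)) = Add(16377, -1683) = 14694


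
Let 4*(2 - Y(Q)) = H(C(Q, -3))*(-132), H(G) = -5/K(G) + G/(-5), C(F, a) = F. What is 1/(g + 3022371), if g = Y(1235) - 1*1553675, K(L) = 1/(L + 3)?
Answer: 1/1256277 ≈ 7.9600e-7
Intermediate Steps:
K(L) = 1/(3 + L)
H(G) = -15 - 26*G/5 (H(G) = -(15 + 5*G) + G/(-5) = -5*(3 + G) + G*(-1/5) = (-15 - 5*G) - G/5 = -15 - 26*G/5)
Y(Q) = -493 - 858*Q/5 (Y(Q) = 2 - (-15 - 26*Q/5)*(-132)/4 = 2 - (1980 + 3432*Q/5)/4 = 2 + (-495 - 858*Q/5) = -493 - 858*Q/5)
g = -1766094 (g = (-493 - 858/5*1235) - 1*1553675 = (-493 - 211926) - 1553675 = -212419 - 1553675 = -1766094)
1/(g + 3022371) = 1/(-1766094 + 3022371) = 1/1256277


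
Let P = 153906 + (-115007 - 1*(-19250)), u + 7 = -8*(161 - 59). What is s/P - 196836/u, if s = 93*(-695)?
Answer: 3797540653/15952209 ≈ 238.06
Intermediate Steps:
s = -64635
u = -823 (u = -7 - 8*(161 - 59) = -7 - 8*102 = -7 - 816 = -823)
P = 58149 (P = 153906 + (-115007 + 19250) = 153906 - 95757 = 58149)
s/P - 196836/u = -64635/58149 - 196836/(-823) = -64635*1/58149 - 196836*(-1/823) = -21545/19383 + 196836/823 = 3797540653/15952209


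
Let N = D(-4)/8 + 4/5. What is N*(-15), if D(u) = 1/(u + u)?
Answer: -753/64 ≈ -11.766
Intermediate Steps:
D(u) = 1/(2*u)
N = 251/320 (N = ((½)/(-4))/8 + 4/5 = ((½)*(-¼))*(⅛) + 4*(⅕) = -⅛*⅛ + ⅘ = -1/64 + ⅘ = 251/320 ≈ 0.78438)
N*(-15) = (251/320)*(-15) = -753/64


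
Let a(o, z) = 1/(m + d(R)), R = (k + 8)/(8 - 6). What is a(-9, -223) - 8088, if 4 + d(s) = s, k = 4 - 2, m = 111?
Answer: -905855/112 ≈ -8088.0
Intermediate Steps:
k = 2
R = 5 (R = (2 + 8)/(8 - 6) = 10/2 = 10*(½) = 5)
d(s) = -4 + s
a(o, z) = 1/112 (a(o, z) = 1/(111 + (-4 + 5)) = 1/(111 + 1) = 1/112)
a(-9, -223) - 8088 = 1/112 - 8088 = -905855/112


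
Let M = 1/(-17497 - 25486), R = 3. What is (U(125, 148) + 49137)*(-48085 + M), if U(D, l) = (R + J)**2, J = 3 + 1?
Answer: -101659472029416/42983 ≈ -2.3651e+9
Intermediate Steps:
J = 4
M = -1/42983 (M = 1/(-42983) = -1/42983 ≈ -2.3265e-5)
U(D, l) = 49 (U(D, l) = (3 + 4)**2 = 7**2 = 49)
(U(125, 148) + 49137)*(-48085 + M) = (49 + 49137)*(-48085 - 1/42983) = 49186*(-2066837556/42983) = -101659472029416/42983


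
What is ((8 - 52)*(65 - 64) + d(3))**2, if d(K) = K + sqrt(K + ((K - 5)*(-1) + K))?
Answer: 1689 - 164*sqrt(2) ≈ 1457.1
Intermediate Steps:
d(K) = K + sqrt(5 + K) (d(K) = K + sqrt(K + ((-5 + K)*(-1) + K)) = K + sqrt(K + ((5 - K) + K)) = K + sqrt(K + 5) = K + sqrt(5 + K))
((8 - 52)*(65 - 64) + d(3))**2 = ((8 - 52)*(65 - 64) + (3 + sqrt(5 + 3)))**2 = (-44*1 + (3 + sqrt(8)))**2 = (-44 + (3 + 2*sqrt(2)))**2 = (-41 + 2*sqrt(2))**2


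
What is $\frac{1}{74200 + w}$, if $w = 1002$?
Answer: $\frac{1}{75202} \approx 1.3298 \cdot 10^{-5}$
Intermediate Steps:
$\frac{1}{74200 + w} = \frac{1}{74200 + 1002} = \frac{1}{75202}$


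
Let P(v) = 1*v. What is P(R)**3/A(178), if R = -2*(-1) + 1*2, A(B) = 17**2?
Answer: 64/289 ≈ 0.22145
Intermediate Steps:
A(B) = 289
R = 4 (R = 2 + 2 = 4)
P(v) = v
P(R)**3/A(178) = 4**3/289 = 64*(1/289) = 64/289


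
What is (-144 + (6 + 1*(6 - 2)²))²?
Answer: 14884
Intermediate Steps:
(-144 + (6 + 1*(6 - 2)²))² = (-144 + (6 + 1*4²))² = (-144 + (6 + 1*16))² = (-144 + (6 + 16))² = (-144 + 22)² = (-122)² = 14884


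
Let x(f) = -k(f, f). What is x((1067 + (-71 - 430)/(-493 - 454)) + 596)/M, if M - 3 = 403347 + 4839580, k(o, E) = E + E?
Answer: -1575362/2482527355 ≈ -0.00063458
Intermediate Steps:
k(o, E) = 2*E
x(f) = -2*f
M = 5242930 (M = 3 + (403347 + 4839580) = 3 + 5242927 = 5242930)
x((1067 + (-71 - 430)/(-493 - 454)) + 596)/M = -2*((1067 + (-71 - 430)/(-493 - 454)) + 596)/5242930 = -2*((1067 - 501/(-947)) + 596)*(1/5242930) = -2*((1067 - 501*(-1/947)) + 596)*(1/5242930) = -2*((1067 + 501/947) + 596)*(1/5242930) = -2*(1010950/947 + 596)*(1/5242930) = -2*1575362/947*(1/5242930) = -3150724/947*1/5242930 = -1575362/2482527355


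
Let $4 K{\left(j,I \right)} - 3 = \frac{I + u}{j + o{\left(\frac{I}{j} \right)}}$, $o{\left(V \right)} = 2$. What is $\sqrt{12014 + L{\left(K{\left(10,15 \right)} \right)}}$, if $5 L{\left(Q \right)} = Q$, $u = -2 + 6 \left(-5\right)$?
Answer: $\frac{\sqrt{43250685}}{60} \approx 109.61$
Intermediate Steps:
$u = -32$ ($u = -2 - 30 = -32$)
$K{\left(j,I \right)} = \frac{3}{4} + \frac{-32 + I}{4 \left(2 + j\right)}$ ($K{\left(j,I \right)} = \frac{3}{4} + \frac{\left(I - 32\right) \frac{1}{j + 2}}{4} = \frac{3}{4} + \frac{\left(-32 + I\right) \frac{1}{2 + j}}{4} = \frac{3}{4} + \frac{\frac{1}{2 + j} \left(-32 + I\right)}{4} = \frac{3}{4} + \frac{-32 + I}{4 \left(2 + j\right)}$)
$L{\left(Q \right)} = \frac{Q}{5}$
$\sqrt{12014 + L{\left(K{\left(10,15 \right)} \right)}} = \sqrt{12014 + \frac{\frac{1}{4} \frac{1}{2 + 10} \left(-26 + 15 + 3 \cdot 10\right)}{5}} = \sqrt{12014 + \frac{\frac{1}{4} \cdot \frac{1}{12} \left(-26 + 15 + 30\right)}{5}} = \sqrt{12014 + \frac{\frac{1}{4} \cdot \frac{1}{12} \cdot 19}{5}} = \sqrt{12014 + \frac{1}{5} \cdot \frac{19}{48}} = \sqrt{12014 + \frac{19}{240}} = \sqrt{\frac{2883379}{240}} = \frac{\sqrt{43250685}}{60}$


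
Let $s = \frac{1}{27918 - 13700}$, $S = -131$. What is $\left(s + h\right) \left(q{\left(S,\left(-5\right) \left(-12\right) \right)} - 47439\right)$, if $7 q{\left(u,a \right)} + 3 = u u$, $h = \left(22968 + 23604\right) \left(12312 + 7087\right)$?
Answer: $- \frac{4045163585933030075}{99526} \approx -4.0644 \cdot 10^{13}$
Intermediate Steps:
$h = 903450228$ ($h = 46572 \cdot 19399 = 903450228$)
$q{\left(u,a \right)} = - \frac{3}{7} + \frac{u^{2}}{7}$ ($q{\left(u,a \right)} = - \frac{3}{7} + \frac{u u}{7} = - \frac{3}{7} + \frac{u^{2}}{7}$)
$s = \frac{1}{14218} \approx 7.0333 \cdot 10^{-5}$
$\left(s + h\right) \left(q{\left(S,\left(-5\right) \left(-12\right) \right)} - 47439\right) = \left(\frac{1}{14218} + 903450228\right) \left(\left(- \frac{3}{7} + \frac{\left(-131\right)^{2}}{7}\right) - 47439\right) = \frac{12845255341705 \left(\left(- \frac{3}{7} + \frac{1}{7} \cdot 17161\right) - 47439\right)}{14218} = \frac{12845255341705 \left(\left(- \frac{3}{7} + \frac{17161}{7}\right) - 47439\right)}{14218} = \frac{12845255341705 \left(\frac{17158}{7} - 47439\right)}{14218} = \frac{12845255341705}{14218} \left(- \frac{314915}{7}\right) = - \frac{4045163585933030075}{99526}$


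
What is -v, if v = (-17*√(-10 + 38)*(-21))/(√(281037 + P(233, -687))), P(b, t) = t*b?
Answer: -119*√846762/20161 ≈ -5.4314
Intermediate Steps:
P(b, t) = b*t
v = 119*√846762/20161 (v = (-17*√(-10 + 38)*(-21))/(√(281037 + 233*(-687))) = (-34*√7*(-21))/(√(281037 - 160071)) = (-34*√7*(-21))/(√120966) = (-34*√7*(-21))*(√120966/120966) = (714*√7)*(√120966/120966) = 119*√846762/20161 ≈ 5.4314)
-v = -119*√846762/20161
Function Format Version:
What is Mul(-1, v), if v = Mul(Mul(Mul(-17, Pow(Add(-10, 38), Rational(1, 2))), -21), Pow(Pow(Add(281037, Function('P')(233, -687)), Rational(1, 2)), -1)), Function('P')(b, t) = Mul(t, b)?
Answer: Mul(Rational(-119, 20161), Pow(846762, Rational(1, 2))) ≈ -5.4314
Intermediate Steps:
Function('P')(b, t) = Mul(b, t)
v = Mul(Rational(119, 20161), Pow(846762, Rational(1, 2))) (v = Mul(Mul(Mul(-17, Pow(Add(-10, 38), Rational(1, 2))), -21), Pow(Pow(Add(281037, Mul(233, -687)), Rational(1, 2)), -1)) = Mul(Mul(Mul(-17, Pow(28, Rational(1, 2))), -21), Pow(Pow(Add(281037, -160071), Rational(1, 2)), -1)) = Mul(Mul(Mul(-17, Mul(2, Pow(7, Rational(1, 2)))), -21), Pow(Pow(120966, Rational(1, 2)), -1)) = Mul(Mul(Mul(-34, Pow(7, Rational(1, 2))), -21), Mul(Rational(1, 120966), Pow(120966, Rational(1, 2)))) = Mul(Mul(714, Pow(7, Rational(1, 2))), Mul(Rational(1, 120966), Pow(120966, Rational(1, 2)))) = Mul(Rational(119, 20161), Pow(846762, Rational(1, 2))) ≈ 5.4314)
Mul(-1, v) = Mul(-1, Mul(Rational(119, 20161), Pow(846762, Rational(1, 2)))) = Mul(Rational(-119, 20161), Pow(846762, Rational(1, 2)))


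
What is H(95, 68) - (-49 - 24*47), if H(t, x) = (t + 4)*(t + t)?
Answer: 19987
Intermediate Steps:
H(t, x) = 2*t*(4 + t) (H(t, x) = (4 + t)*(2*t) = 2*t*(4 + t))
H(95, 68) - (-49 - 24*47) = 2*95*(4 + 95) - (-49 - 24*47) = 2*95*99 - (-49 - 1128) = 18810 - 1*(-1177) = 18810 + 1177 = 19987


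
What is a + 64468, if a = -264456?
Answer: -199988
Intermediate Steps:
a + 64468 = -264456 + 64468 = -199988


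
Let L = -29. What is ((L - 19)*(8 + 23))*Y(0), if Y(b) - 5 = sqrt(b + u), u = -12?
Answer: -7440 - 2976*I*sqrt(3) ≈ -7440.0 - 5154.6*I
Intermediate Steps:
Y(b) = 5 + sqrt(-12 + b) (Y(b) = 5 + sqrt(b - 12) = 5 + sqrt(-12 + b))
((L - 19)*(8 + 23))*Y(0) = ((-29 - 19)*(8 + 23))*(5 + sqrt(-12 + 0)) = (-48*31)*(5 + sqrt(-12)) = -1488*(5 + 2*I*sqrt(3)) = -7440 - 2976*I*sqrt(3)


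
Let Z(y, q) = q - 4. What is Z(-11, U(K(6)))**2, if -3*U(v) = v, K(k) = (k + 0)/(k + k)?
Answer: 625/36 ≈ 17.361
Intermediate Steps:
K(k) = 1/2 (K(k) = k/((2*k)) = k*(1/(2*k)) = 1/2)
U(v) = -v/3
Z(y, q) = -4 + q
Z(-11, U(K(6)))**2 = (-4 - 1/3*1/2)**2 = (-4 - 1/6)**2 = (-25/6)**2 = 625/36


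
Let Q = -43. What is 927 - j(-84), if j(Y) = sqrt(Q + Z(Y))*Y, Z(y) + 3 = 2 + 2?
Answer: 927 + 84*I*sqrt(42) ≈ 927.0 + 544.38*I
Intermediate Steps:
Z(y) = 1 (Z(y) = -3 + (2 + 2) = -3 + 4 = 1)
j(Y) = I*Y*sqrt(42) (j(Y) = sqrt(-43 + 1)*Y = sqrt(-42)*Y = (I*sqrt(42))*Y = I*Y*sqrt(42))
927 - j(-84) = 927 - I*(-84)*sqrt(42) = 927 - (-84)*I*sqrt(42) = 927 + 84*I*sqrt(42)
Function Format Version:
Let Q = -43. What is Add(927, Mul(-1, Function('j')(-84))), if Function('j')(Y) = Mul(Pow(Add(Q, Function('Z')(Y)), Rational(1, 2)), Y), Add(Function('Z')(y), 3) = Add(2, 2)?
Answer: Add(927, Mul(84, I, Pow(42, Rational(1, 2)))) ≈ Add(927.00, Mul(544.38, I))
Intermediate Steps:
Function('Z')(y) = 1 (Function('Z')(y) = Add(-3, Add(2, 2)) = Add(-3, 4) = 1)
Function('j')(Y) = Mul(I, Y, Pow(42, Rational(1, 2))) (Function('j')(Y) = Mul(Pow(Add(-43, 1), Rational(1, 2)), Y) = Mul(Pow(-42, Rational(1, 2)), Y) = Mul(Mul(I, Pow(42, Rational(1, 2))), Y) = Mul(I, Y, Pow(42, Rational(1, 2))))
Add(927, Mul(-1, Function('j')(-84))) = Add(927, Mul(-1, Mul(I, -84, Pow(42, Rational(1, 2))))) = Add(927, Mul(-1, Mul(-84, I, Pow(42, Rational(1, 2))))) = Add(927, Mul(84, I, Pow(42, Rational(1, 2))))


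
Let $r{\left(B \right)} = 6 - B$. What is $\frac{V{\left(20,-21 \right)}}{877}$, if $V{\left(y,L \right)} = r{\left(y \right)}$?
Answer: $- \frac{14}{877} \approx -0.015964$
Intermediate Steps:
$V{\left(y,L \right)} = 6 - y$
$\frac{V{\left(20,-21 \right)}}{877} = \frac{6 - 20}{877} = \left(6 - 20\right) \frac{1}{877} = \left(-14\right) \frac{1}{877} = - \frac{14}{877}$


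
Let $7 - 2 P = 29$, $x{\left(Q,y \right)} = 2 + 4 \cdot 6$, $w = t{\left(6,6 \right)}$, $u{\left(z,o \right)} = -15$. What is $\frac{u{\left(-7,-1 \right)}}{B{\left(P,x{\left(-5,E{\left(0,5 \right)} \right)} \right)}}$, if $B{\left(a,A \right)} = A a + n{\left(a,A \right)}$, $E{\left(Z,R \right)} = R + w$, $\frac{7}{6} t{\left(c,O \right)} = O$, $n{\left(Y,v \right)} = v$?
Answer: $\frac{3}{52} \approx 0.057692$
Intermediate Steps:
$t{\left(c,O \right)} = \frac{6 O}{7}$
$w = \frac{36}{7}$ ($w = \frac{6}{7} \cdot 6 = \frac{36}{7} \approx 5.1429$)
$E{\left(Z,R \right)} = \frac{36}{7} + R$ ($E{\left(Z,R \right)} = R + \frac{36}{7} = \frac{36}{7} + R$)
$x{\left(Q,y \right)} = 26$ ($x{\left(Q,y \right)} = 2 + 24 = 26$)
$P = -11$ ($P = \frac{7}{2} - \frac{29}{2} = -11$)
$B{\left(a,A \right)} = A + A a$ ($B{\left(a,A \right)} = A a + A = A + A a$)
$\frac{u{\left(-7,-1 \right)}}{B{\left(P,x{\left(-5,E{\left(0,5 \right)} \right)} \right)}} = - \frac{15}{26 \left(1 - 11\right)} = - \frac{15}{26 \left(-10\right)} = - \frac{15}{-260} = \left(-15\right) \left(- \frac{1}{260}\right) = \frac{3}{52}$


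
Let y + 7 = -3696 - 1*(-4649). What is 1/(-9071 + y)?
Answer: -1/8125 ≈ -0.00012308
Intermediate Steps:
y = 946 (y = -7 + (-3696 - 1*(-4649)) = -7 + (-3696 + 4649) = -7 + 953 = 946)
1/(-9071 + y) = 1/(-9071 + 946) = 1/(-8125) = -1/8125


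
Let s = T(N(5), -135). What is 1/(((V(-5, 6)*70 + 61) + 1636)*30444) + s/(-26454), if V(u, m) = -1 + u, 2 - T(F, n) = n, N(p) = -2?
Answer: -887686817/171408640092 ≈ -0.0051788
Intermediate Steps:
T(F, n) = 2 - n
s = 137 (s = 2 - 1*(-135) = 2 + 135 = 137)
1/(((V(-5, 6)*70 + 61) + 1636)*30444) + s/(-26454) = 1/((((-1 - 5)*70 + 61) + 1636)*30444) + 137/(-26454) = (1/30444)/((-6*70 + 61) + 1636) + 137*(-1/26454) = (1/30444)/((-420 + 61) + 1636) - 137/26454 = (1/30444)/(-359 + 1636) - 137/26454 = (1/30444)/1277 - 137/26454 = (1/1277)*(1/30444) - 137/26454 = 1/38876988 - 137/26454 = -887686817/171408640092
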